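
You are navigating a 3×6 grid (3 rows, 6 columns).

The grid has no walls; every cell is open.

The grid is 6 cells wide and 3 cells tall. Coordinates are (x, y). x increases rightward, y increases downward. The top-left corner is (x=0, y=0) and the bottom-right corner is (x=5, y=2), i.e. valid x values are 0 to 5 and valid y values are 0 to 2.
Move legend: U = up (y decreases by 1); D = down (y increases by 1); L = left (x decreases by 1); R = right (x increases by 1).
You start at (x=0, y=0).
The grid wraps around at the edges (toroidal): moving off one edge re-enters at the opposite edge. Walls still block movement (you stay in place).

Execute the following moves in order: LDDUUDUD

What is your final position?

Answer: Final position: (x=5, y=1)

Derivation:
Start: (x=0, y=0)
  L (left): (x=0, y=0) -> (x=5, y=0)
  D (down): (x=5, y=0) -> (x=5, y=1)
  D (down): (x=5, y=1) -> (x=5, y=2)
  U (up): (x=5, y=2) -> (x=5, y=1)
  U (up): (x=5, y=1) -> (x=5, y=0)
  D (down): (x=5, y=0) -> (x=5, y=1)
  U (up): (x=5, y=1) -> (x=5, y=0)
  D (down): (x=5, y=0) -> (x=5, y=1)
Final: (x=5, y=1)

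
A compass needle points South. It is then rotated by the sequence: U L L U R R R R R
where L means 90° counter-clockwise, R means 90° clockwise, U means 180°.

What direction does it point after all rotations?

Answer: Final heading: East

Derivation:
Start: South
  U (U-turn (180°)) -> North
  L (left (90° counter-clockwise)) -> West
  L (left (90° counter-clockwise)) -> South
  U (U-turn (180°)) -> North
  R (right (90° clockwise)) -> East
  R (right (90° clockwise)) -> South
  R (right (90° clockwise)) -> West
  R (right (90° clockwise)) -> North
  R (right (90° clockwise)) -> East
Final: East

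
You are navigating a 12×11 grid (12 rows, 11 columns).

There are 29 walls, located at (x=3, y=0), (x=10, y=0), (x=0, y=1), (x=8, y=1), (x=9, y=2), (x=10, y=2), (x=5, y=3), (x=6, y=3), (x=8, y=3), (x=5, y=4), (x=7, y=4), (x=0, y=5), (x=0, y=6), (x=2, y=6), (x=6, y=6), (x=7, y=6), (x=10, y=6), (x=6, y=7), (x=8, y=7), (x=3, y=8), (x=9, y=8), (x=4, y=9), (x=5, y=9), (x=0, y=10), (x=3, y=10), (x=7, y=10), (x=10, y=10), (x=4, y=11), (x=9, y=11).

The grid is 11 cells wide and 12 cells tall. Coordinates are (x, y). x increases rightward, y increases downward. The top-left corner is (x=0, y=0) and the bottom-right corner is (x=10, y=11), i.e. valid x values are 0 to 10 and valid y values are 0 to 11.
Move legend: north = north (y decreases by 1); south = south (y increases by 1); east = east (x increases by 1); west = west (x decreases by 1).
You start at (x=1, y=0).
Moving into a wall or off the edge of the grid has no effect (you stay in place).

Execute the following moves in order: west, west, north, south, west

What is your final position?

Start: (x=1, y=0)
  west (west): (x=1, y=0) -> (x=0, y=0)
  west (west): blocked, stay at (x=0, y=0)
  north (north): blocked, stay at (x=0, y=0)
  south (south): blocked, stay at (x=0, y=0)
  west (west): blocked, stay at (x=0, y=0)
Final: (x=0, y=0)

Answer: Final position: (x=0, y=0)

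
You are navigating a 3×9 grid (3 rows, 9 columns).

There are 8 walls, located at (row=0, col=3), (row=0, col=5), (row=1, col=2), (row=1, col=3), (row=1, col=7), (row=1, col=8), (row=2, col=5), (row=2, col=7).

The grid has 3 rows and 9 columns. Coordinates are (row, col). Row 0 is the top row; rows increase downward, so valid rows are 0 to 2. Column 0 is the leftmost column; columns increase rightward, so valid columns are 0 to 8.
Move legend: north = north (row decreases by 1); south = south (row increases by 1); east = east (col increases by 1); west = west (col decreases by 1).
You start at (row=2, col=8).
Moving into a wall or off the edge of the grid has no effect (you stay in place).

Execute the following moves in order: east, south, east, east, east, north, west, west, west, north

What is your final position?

Start: (row=2, col=8)
  east (east): blocked, stay at (row=2, col=8)
  south (south): blocked, stay at (row=2, col=8)
  [×3]east (east): blocked, stay at (row=2, col=8)
  north (north): blocked, stay at (row=2, col=8)
  [×3]west (west): blocked, stay at (row=2, col=8)
  north (north): blocked, stay at (row=2, col=8)
Final: (row=2, col=8)

Answer: Final position: (row=2, col=8)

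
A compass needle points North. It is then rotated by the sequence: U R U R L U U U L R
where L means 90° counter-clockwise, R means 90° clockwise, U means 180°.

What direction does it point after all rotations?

Start: North
  U (U-turn (180°)) -> South
  R (right (90° clockwise)) -> West
  U (U-turn (180°)) -> East
  R (right (90° clockwise)) -> South
  L (left (90° counter-clockwise)) -> East
  U (U-turn (180°)) -> West
  U (U-turn (180°)) -> East
  U (U-turn (180°)) -> West
  L (left (90° counter-clockwise)) -> South
  R (right (90° clockwise)) -> West
Final: West

Answer: Final heading: West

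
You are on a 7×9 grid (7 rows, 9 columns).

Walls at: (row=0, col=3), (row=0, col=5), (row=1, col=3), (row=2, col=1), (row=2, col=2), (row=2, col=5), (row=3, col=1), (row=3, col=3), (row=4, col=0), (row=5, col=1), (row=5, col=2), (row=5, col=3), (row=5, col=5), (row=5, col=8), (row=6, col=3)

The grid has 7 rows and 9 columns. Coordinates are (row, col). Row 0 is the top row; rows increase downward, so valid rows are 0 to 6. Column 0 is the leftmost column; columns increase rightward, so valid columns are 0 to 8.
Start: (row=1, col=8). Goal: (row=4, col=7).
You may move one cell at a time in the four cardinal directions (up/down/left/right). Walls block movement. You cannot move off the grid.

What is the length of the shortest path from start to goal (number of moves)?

BFS from (row=1, col=8) until reaching (row=4, col=7):
  Distance 0: (row=1, col=8)
  Distance 1: (row=0, col=8), (row=1, col=7), (row=2, col=8)
  Distance 2: (row=0, col=7), (row=1, col=6), (row=2, col=7), (row=3, col=8)
  Distance 3: (row=0, col=6), (row=1, col=5), (row=2, col=6), (row=3, col=7), (row=4, col=8)
  Distance 4: (row=1, col=4), (row=3, col=6), (row=4, col=7)  <- goal reached here
One shortest path (4 moves): (row=1, col=8) -> (row=1, col=7) -> (row=2, col=7) -> (row=3, col=7) -> (row=4, col=7)

Answer: Shortest path length: 4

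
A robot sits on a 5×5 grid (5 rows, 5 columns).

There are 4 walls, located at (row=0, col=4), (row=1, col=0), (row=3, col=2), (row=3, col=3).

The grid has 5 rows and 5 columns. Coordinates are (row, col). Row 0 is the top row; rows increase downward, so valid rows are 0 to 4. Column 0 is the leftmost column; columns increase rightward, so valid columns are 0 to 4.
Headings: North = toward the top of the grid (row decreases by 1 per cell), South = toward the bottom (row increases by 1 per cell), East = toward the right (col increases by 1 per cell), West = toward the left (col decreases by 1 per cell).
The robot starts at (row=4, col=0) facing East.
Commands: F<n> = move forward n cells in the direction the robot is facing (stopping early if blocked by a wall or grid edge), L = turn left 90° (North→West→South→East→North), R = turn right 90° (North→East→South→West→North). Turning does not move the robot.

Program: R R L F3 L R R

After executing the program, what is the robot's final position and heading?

Start: (row=4, col=0), facing East
  R: turn right, now facing South
  R: turn right, now facing West
  L: turn left, now facing South
  F3: move forward 0/3 (blocked), now at (row=4, col=0)
  L: turn left, now facing East
  R: turn right, now facing South
  R: turn right, now facing West
Final: (row=4, col=0), facing West

Answer: Final position: (row=4, col=0), facing West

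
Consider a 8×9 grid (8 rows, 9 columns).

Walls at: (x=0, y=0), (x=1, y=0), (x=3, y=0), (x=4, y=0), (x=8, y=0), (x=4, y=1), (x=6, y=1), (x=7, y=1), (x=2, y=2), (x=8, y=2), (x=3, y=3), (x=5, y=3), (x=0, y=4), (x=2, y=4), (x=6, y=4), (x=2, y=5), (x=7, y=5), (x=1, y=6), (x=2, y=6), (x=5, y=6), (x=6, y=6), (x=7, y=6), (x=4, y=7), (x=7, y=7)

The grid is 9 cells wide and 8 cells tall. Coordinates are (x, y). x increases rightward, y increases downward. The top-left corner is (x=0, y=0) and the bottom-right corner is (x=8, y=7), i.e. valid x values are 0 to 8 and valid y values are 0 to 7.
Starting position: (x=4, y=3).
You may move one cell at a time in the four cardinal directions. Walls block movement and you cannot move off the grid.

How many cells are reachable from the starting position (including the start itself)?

Answer: Reachable cells: 45

Derivation:
BFS flood-fill from (x=4, y=3):
  Distance 0: (x=4, y=3)
  Distance 1: (x=4, y=2), (x=4, y=4)
  Distance 2: (x=3, y=2), (x=5, y=2), (x=3, y=4), (x=5, y=4), (x=4, y=5)
  Distance 3: (x=3, y=1), (x=5, y=1), (x=6, y=2), (x=3, y=5), (x=5, y=5), (x=4, y=6)
  Distance 4: (x=5, y=0), (x=2, y=1), (x=7, y=2), (x=6, y=3), (x=6, y=5), (x=3, y=6)
  Distance 5: (x=2, y=0), (x=6, y=0), (x=1, y=1), (x=7, y=3), (x=3, y=7)
  Distance 6: (x=7, y=0), (x=0, y=1), (x=1, y=2), (x=8, y=3), (x=7, y=4), (x=2, y=7)
  Distance 7: (x=0, y=2), (x=1, y=3), (x=8, y=4), (x=1, y=7)
  Distance 8: (x=0, y=3), (x=2, y=3), (x=1, y=4), (x=8, y=5), (x=0, y=7)
  Distance 9: (x=1, y=5), (x=0, y=6), (x=8, y=6)
  Distance 10: (x=0, y=5), (x=8, y=7)
Total reachable: 45 (grid has 48 open cells total)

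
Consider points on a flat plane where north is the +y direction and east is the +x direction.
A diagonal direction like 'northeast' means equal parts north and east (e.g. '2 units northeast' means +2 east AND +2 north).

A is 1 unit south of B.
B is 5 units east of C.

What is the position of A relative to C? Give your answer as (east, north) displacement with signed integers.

Answer: A is at (east=5, north=-1) relative to C.

Derivation:
Place C at the origin (east=0, north=0).
  B is 5 units east of C: delta (east=+5, north=+0); B at (east=5, north=0).
  A is 1 unit south of B: delta (east=+0, north=-1); A at (east=5, north=-1).
Therefore A relative to C: (east=5, north=-1).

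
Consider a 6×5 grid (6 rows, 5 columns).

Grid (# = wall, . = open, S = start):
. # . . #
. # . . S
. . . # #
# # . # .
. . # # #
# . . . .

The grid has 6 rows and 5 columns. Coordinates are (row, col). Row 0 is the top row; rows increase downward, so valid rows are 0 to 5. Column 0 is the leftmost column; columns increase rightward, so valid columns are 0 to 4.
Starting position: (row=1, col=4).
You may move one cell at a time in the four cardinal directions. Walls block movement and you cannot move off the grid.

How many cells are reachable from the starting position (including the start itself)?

Answer: Reachable cells: 11

Derivation:
BFS flood-fill from (row=1, col=4):
  Distance 0: (row=1, col=4)
  Distance 1: (row=1, col=3)
  Distance 2: (row=0, col=3), (row=1, col=2)
  Distance 3: (row=0, col=2), (row=2, col=2)
  Distance 4: (row=2, col=1), (row=3, col=2)
  Distance 5: (row=2, col=0)
  Distance 6: (row=1, col=0)
  Distance 7: (row=0, col=0)
Total reachable: 11 (grid has 18 open cells total)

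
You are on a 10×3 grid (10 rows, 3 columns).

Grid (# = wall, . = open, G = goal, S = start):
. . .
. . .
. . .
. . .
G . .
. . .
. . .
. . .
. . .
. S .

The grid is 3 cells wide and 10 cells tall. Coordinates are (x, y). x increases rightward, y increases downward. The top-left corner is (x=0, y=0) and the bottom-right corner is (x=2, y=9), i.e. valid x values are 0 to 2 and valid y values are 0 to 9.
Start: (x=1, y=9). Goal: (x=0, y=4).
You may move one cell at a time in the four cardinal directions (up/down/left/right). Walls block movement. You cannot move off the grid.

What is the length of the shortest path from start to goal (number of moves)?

BFS from (x=1, y=9) until reaching (x=0, y=4):
  Distance 0: (x=1, y=9)
  Distance 1: (x=1, y=8), (x=0, y=9), (x=2, y=9)
  Distance 2: (x=1, y=7), (x=0, y=8), (x=2, y=8)
  Distance 3: (x=1, y=6), (x=0, y=7), (x=2, y=7)
  Distance 4: (x=1, y=5), (x=0, y=6), (x=2, y=6)
  Distance 5: (x=1, y=4), (x=0, y=5), (x=2, y=5)
  Distance 6: (x=1, y=3), (x=0, y=4), (x=2, y=4)  <- goal reached here
One shortest path (6 moves): (x=1, y=9) -> (x=0, y=9) -> (x=0, y=8) -> (x=0, y=7) -> (x=0, y=6) -> (x=0, y=5) -> (x=0, y=4)

Answer: Shortest path length: 6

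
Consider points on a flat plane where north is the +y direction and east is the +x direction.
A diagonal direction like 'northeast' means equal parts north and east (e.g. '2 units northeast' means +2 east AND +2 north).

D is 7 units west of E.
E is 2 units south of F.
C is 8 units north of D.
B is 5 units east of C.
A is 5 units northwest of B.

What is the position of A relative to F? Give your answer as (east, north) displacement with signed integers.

Place F at the origin (east=0, north=0).
  E is 2 units south of F: delta (east=+0, north=-2); E at (east=0, north=-2).
  D is 7 units west of E: delta (east=-7, north=+0); D at (east=-7, north=-2).
  C is 8 units north of D: delta (east=+0, north=+8); C at (east=-7, north=6).
  B is 5 units east of C: delta (east=+5, north=+0); B at (east=-2, north=6).
  A is 5 units northwest of B: delta (east=-5, north=+5); A at (east=-7, north=11).
Therefore A relative to F: (east=-7, north=11).

Answer: A is at (east=-7, north=11) relative to F.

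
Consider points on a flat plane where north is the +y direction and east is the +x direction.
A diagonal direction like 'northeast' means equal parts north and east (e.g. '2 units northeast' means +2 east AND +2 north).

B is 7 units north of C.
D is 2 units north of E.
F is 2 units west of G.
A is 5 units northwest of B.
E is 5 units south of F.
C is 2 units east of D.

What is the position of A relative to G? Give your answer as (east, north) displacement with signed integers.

Answer: A is at (east=-5, north=9) relative to G.

Derivation:
Place G at the origin (east=0, north=0).
  F is 2 units west of G: delta (east=-2, north=+0); F at (east=-2, north=0).
  E is 5 units south of F: delta (east=+0, north=-5); E at (east=-2, north=-5).
  D is 2 units north of E: delta (east=+0, north=+2); D at (east=-2, north=-3).
  C is 2 units east of D: delta (east=+2, north=+0); C at (east=0, north=-3).
  B is 7 units north of C: delta (east=+0, north=+7); B at (east=0, north=4).
  A is 5 units northwest of B: delta (east=-5, north=+5); A at (east=-5, north=9).
Therefore A relative to G: (east=-5, north=9).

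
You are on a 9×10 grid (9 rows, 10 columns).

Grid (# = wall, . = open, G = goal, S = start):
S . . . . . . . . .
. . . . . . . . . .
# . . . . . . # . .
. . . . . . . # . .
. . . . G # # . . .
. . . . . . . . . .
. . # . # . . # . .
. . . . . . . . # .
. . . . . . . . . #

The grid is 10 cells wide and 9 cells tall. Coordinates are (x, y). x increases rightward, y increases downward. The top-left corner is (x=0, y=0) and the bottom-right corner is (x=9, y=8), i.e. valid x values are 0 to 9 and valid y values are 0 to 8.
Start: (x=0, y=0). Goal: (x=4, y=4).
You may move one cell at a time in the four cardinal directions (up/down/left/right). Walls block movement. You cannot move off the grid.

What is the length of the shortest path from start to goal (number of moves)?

Answer: Shortest path length: 8

Derivation:
BFS from (x=0, y=0) until reaching (x=4, y=4):
  Distance 0: (x=0, y=0)
  Distance 1: (x=1, y=0), (x=0, y=1)
  Distance 2: (x=2, y=0), (x=1, y=1)
  Distance 3: (x=3, y=0), (x=2, y=1), (x=1, y=2)
  Distance 4: (x=4, y=0), (x=3, y=1), (x=2, y=2), (x=1, y=3)
  Distance 5: (x=5, y=0), (x=4, y=1), (x=3, y=2), (x=0, y=3), (x=2, y=3), (x=1, y=4)
  Distance 6: (x=6, y=0), (x=5, y=1), (x=4, y=2), (x=3, y=3), (x=0, y=4), (x=2, y=4), (x=1, y=5)
  Distance 7: (x=7, y=0), (x=6, y=1), (x=5, y=2), (x=4, y=3), (x=3, y=4), (x=0, y=5), (x=2, y=5), (x=1, y=6)
  Distance 8: (x=8, y=0), (x=7, y=1), (x=6, y=2), (x=5, y=3), (x=4, y=4), (x=3, y=5), (x=0, y=6), (x=1, y=7)  <- goal reached here
One shortest path (8 moves): (x=0, y=0) -> (x=1, y=0) -> (x=2, y=0) -> (x=3, y=0) -> (x=4, y=0) -> (x=4, y=1) -> (x=4, y=2) -> (x=4, y=3) -> (x=4, y=4)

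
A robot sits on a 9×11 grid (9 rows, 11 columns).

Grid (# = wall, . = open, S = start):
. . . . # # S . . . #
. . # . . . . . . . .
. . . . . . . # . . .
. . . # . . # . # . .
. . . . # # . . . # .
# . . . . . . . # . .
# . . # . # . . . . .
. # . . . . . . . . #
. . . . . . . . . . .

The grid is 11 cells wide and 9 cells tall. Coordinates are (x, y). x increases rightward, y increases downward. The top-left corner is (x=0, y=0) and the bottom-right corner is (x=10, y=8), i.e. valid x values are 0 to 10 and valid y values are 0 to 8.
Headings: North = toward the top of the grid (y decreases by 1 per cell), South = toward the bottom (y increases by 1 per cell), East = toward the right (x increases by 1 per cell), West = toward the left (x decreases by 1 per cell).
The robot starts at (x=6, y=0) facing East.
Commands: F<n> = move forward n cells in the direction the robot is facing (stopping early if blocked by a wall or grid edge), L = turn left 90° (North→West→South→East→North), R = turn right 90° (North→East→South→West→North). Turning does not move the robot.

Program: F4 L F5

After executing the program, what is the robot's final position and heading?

Answer: Final position: (x=9, y=0), facing North

Derivation:
Start: (x=6, y=0), facing East
  F4: move forward 3/4 (blocked), now at (x=9, y=0)
  L: turn left, now facing North
  F5: move forward 0/5 (blocked), now at (x=9, y=0)
Final: (x=9, y=0), facing North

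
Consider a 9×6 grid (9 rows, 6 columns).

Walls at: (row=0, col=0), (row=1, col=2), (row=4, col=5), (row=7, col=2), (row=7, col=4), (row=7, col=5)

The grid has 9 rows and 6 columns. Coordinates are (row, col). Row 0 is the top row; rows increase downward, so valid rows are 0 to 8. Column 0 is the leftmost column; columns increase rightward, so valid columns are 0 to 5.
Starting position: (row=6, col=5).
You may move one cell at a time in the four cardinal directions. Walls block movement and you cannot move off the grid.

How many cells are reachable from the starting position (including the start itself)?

BFS flood-fill from (row=6, col=5):
  Distance 0: (row=6, col=5)
  Distance 1: (row=5, col=5), (row=6, col=4)
  Distance 2: (row=5, col=4), (row=6, col=3)
  Distance 3: (row=4, col=4), (row=5, col=3), (row=6, col=2), (row=7, col=3)
  Distance 4: (row=3, col=4), (row=4, col=3), (row=5, col=2), (row=6, col=1), (row=8, col=3)
  Distance 5: (row=2, col=4), (row=3, col=3), (row=3, col=5), (row=4, col=2), (row=5, col=1), (row=6, col=0), (row=7, col=1), (row=8, col=2), (row=8, col=4)
  Distance 6: (row=1, col=4), (row=2, col=3), (row=2, col=5), (row=3, col=2), (row=4, col=1), (row=5, col=0), (row=7, col=0), (row=8, col=1), (row=8, col=5)
  Distance 7: (row=0, col=4), (row=1, col=3), (row=1, col=5), (row=2, col=2), (row=3, col=1), (row=4, col=0), (row=8, col=0)
  Distance 8: (row=0, col=3), (row=0, col=5), (row=2, col=1), (row=3, col=0)
  Distance 9: (row=0, col=2), (row=1, col=1), (row=2, col=0)
  Distance 10: (row=0, col=1), (row=1, col=0)
Total reachable: 48 (grid has 48 open cells total)

Answer: Reachable cells: 48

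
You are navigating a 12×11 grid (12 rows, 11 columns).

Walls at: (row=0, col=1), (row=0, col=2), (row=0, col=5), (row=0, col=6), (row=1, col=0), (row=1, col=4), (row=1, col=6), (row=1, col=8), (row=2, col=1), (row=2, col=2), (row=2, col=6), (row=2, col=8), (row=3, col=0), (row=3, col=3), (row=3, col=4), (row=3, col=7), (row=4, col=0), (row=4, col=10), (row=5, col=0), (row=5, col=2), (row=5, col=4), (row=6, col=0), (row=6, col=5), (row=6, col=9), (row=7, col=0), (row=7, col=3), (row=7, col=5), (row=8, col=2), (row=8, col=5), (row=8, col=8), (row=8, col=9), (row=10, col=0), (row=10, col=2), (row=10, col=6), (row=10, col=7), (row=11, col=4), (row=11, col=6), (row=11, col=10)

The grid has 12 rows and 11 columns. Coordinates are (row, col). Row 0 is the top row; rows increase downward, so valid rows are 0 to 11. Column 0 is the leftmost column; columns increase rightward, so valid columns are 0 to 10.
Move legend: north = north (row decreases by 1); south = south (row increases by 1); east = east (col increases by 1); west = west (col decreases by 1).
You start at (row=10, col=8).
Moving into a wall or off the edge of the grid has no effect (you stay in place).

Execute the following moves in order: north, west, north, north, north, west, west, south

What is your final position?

Start: (row=10, col=8)
  north (north): (row=10, col=8) -> (row=9, col=8)
  west (west): (row=9, col=8) -> (row=9, col=7)
  north (north): (row=9, col=7) -> (row=8, col=7)
  north (north): (row=8, col=7) -> (row=7, col=7)
  north (north): (row=7, col=7) -> (row=6, col=7)
  west (west): (row=6, col=7) -> (row=6, col=6)
  west (west): blocked, stay at (row=6, col=6)
  south (south): (row=6, col=6) -> (row=7, col=6)
Final: (row=7, col=6)

Answer: Final position: (row=7, col=6)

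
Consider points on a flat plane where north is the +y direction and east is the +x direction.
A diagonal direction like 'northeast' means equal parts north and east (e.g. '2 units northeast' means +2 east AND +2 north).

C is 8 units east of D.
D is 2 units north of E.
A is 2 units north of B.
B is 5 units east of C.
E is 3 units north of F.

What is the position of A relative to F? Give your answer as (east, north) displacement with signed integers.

Answer: A is at (east=13, north=7) relative to F.

Derivation:
Place F at the origin (east=0, north=0).
  E is 3 units north of F: delta (east=+0, north=+3); E at (east=0, north=3).
  D is 2 units north of E: delta (east=+0, north=+2); D at (east=0, north=5).
  C is 8 units east of D: delta (east=+8, north=+0); C at (east=8, north=5).
  B is 5 units east of C: delta (east=+5, north=+0); B at (east=13, north=5).
  A is 2 units north of B: delta (east=+0, north=+2); A at (east=13, north=7).
Therefore A relative to F: (east=13, north=7).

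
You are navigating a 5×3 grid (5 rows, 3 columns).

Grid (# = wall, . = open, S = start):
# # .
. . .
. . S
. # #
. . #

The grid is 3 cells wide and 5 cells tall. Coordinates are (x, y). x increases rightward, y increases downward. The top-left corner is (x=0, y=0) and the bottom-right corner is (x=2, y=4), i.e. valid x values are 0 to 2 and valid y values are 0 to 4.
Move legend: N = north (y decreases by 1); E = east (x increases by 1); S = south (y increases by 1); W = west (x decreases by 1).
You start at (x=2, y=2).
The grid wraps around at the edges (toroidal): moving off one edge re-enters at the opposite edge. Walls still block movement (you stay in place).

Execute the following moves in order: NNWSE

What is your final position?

Answer: Final position: (x=0, y=1)

Derivation:
Start: (x=2, y=2)
  N (north): (x=2, y=2) -> (x=2, y=1)
  N (north): (x=2, y=1) -> (x=2, y=0)
  W (west): blocked, stay at (x=2, y=0)
  S (south): (x=2, y=0) -> (x=2, y=1)
  E (east): (x=2, y=1) -> (x=0, y=1)
Final: (x=0, y=1)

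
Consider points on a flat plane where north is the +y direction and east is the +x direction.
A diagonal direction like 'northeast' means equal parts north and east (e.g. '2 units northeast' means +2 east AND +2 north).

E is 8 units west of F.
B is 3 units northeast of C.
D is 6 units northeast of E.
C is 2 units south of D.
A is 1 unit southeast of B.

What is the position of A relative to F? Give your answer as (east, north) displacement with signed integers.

Place F at the origin (east=0, north=0).
  E is 8 units west of F: delta (east=-8, north=+0); E at (east=-8, north=0).
  D is 6 units northeast of E: delta (east=+6, north=+6); D at (east=-2, north=6).
  C is 2 units south of D: delta (east=+0, north=-2); C at (east=-2, north=4).
  B is 3 units northeast of C: delta (east=+3, north=+3); B at (east=1, north=7).
  A is 1 unit southeast of B: delta (east=+1, north=-1); A at (east=2, north=6).
Therefore A relative to F: (east=2, north=6).

Answer: A is at (east=2, north=6) relative to F.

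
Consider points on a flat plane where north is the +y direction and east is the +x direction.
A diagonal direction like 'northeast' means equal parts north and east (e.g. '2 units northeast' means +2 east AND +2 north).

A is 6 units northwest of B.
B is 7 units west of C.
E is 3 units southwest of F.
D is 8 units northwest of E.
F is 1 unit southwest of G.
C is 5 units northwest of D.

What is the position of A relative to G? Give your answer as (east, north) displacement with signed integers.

Answer: A is at (east=-30, north=15) relative to G.

Derivation:
Place G at the origin (east=0, north=0).
  F is 1 unit southwest of G: delta (east=-1, north=-1); F at (east=-1, north=-1).
  E is 3 units southwest of F: delta (east=-3, north=-3); E at (east=-4, north=-4).
  D is 8 units northwest of E: delta (east=-8, north=+8); D at (east=-12, north=4).
  C is 5 units northwest of D: delta (east=-5, north=+5); C at (east=-17, north=9).
  B is 7 units west of C: delta (east=-7, north=+0); B at (east=-24, north=9).
  A is 6 units northwest of B: delta (east=-6, north=+6); A at (east=-30, north=15).
Therefore A relative to G: (east=-30, north=15).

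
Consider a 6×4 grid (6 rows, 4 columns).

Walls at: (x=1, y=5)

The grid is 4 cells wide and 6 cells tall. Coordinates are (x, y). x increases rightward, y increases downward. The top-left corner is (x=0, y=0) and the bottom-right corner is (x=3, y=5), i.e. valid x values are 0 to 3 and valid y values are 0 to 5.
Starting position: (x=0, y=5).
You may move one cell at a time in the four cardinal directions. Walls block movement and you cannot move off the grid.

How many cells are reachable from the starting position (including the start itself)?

Answer: Reachable cells: 23

Derivation:
BFS flood-fill from (x=0, y=5):
  Distance 0: (x=0, y=5)
  Distance 1: (x=0, y=4)
  Distance 2: (x=0, y=3), (x=1, y=4)
  Distance 3: (x=0, y=2), (x=1, y=3), (x=2, y=4)
  Distance 4: (x=0, y=1), (x=1, y=2), (x=2, y=3), (x=3, y=4), (x=2, y=5)
  Distance 5: (x=0, y=0), (x=1, y=1), (x=2, y=2), (x=3, y=3), (x=3, y=5)
  Distance 6: (x=1, y=0), (x=2, y=1), (x=3, y=2)
  Distance 7: (x=2, y=0), (x=3, y=1)
  Distance 8: (x=3, y=0)
Total reachable: 23 (grid has 23 open cells total)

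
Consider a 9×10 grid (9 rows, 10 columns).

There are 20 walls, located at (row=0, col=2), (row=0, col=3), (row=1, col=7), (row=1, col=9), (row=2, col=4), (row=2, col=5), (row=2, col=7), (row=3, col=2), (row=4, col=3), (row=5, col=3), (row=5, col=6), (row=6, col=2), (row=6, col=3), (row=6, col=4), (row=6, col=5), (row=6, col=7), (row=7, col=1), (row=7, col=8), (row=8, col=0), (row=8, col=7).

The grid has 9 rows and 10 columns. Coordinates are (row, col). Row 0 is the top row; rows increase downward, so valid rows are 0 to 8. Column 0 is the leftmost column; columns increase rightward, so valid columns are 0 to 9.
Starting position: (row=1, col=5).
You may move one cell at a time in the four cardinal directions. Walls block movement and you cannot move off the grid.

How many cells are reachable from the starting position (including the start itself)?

BFS flood-fill from (row=1, col=5):
  Distance 0: (row=1, col=5)
  Distance 1: (row=0, col=5), (row=1, col=4), (row=1, col=6)
  Distance 2: (row=0, col=4), (row=0, col=6), (row=1, col=3), (row=2, col=6)
  Distance 3: (row=0, col=7), (row=1, col=2), (row=2, col=3), (row=3, col=6)
  Distance 4: (row=0, col=8), (row=1, col=1), (row=2, col=2), (row=3, col=3), (row=3, col=5), (row=3, col=7), (row=4, col=6)
  Distance 5: (row=0, col=1), (row=0, col=9), (row=1, col=0), (row=1, col=8), (row=2, col=1), (row=3, col=4), (row=3, col=8), (row=4, col=5), (row=4, col=7)
  Distance 6: (row=0, col=0), (row=2, col=0), (row=2, col=8), (row=3, col=1), (row=3, col=9), (row=4, col=4), (row=4, col=8), (row=5, col=5), (row=5, col=7)
  Distance 7: (row=2, col=9), (row=3, col=0), (row=4, col=1), (row=4, col=9), (row=5, col=4), (row=5, col=8)
  Distance 8: (row=4, col=0), (row=4, col=2), (row=5, col=1), (row=5, col=9), (row=6, col=8)
  Distance 9: (row=5, col=0), (row=5, col=2), (row=6, col=1), (row=6, col=9)
  Distance 10: (row=6, col=0), (row=7, col=9)
  Distance 11: (row=7, col=0), (row=8, col=9)
  Distance 12: (row=8, col=8)
Total reachable: 57 (grid has 70 open cells total)

Answer: Reachable cells: 57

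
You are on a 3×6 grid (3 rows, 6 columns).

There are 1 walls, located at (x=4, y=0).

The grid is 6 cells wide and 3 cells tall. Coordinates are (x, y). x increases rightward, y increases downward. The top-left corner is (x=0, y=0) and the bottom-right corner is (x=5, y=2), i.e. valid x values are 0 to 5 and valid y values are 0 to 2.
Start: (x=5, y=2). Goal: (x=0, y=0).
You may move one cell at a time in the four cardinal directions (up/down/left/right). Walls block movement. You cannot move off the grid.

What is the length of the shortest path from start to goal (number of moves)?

BFS from (x=5, y=2) until reaching (x=0, y=0):
  Distance 0: (x=5, y=2)
  Distance 1: (x=5, y=1), (x=4, y=2)
  Distance 2: (x=5, y=0), (x=4, y=1), (x=3, y=2)
  Distance 3: (x=3, y=1), (x=2, y=2)
  Distance 4: (x=3, y=0), (x=2, y=1), (x=1, y=2)
  Distance 5: (x=2, y=0), (x=1, y=1), (x=0, y=2)
  Distance 6: (x=1, y=0), (x=0, y=1)
  Distance 7: (x=0, y=0)  <- goal reached here
One shortest path (7 moves): (x=5, y=2) -> (x=4, y=2) -> (x=3, y=2) -> (x=2, y=2) -> (x=1, y=2) -> (x=0, y=2) -> (x=0, y=1) -> (x=0, y=0)

Answer: Shortest path length: 7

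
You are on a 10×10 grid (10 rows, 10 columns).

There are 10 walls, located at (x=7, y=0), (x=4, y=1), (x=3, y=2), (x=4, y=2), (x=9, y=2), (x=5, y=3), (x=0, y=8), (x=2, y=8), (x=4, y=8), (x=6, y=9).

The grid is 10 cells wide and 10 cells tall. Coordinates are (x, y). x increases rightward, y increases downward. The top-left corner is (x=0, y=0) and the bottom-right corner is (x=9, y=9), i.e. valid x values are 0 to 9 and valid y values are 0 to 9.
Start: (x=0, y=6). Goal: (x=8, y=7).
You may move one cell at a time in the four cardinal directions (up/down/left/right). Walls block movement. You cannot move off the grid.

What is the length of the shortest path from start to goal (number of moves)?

Answer: Shortest path length: 9

Derivation:
BFS from (x=0, y=6) until reaching (x=8, y=7):
  Distance 0: (x=0, y=6)
  Distance 1: (x=0, y=5), (x=1, y=6), (x=0, y=7)
  Distance 2: (x=0, y=4), (x=1, y=5), (x=2, y=6), (x=1, y=7)
  Distance 3: (x=0, y=3), (x=1, y=4), (x=2, y=5), (x=3, y=6), (x=2, y=7), (x=1, y=8)
  Distance 4: (x=0, y=2), (x=1, y=3), (x=2, y=4), (x=3, y=5), (x=4, y=6), (x=3, y=7), (x=1, y=9)
  Distance 5: (x=0, y=1), (x=1, y=2), (x=2, y=3), (x=3, y=4), (x=4, y=5), (x=5, y=6), (x=4, y=7), (x=3, y=8), (x=0, y=9), (x=2, y=9)
  Distance 6: (x=0, y=0), (x=1, y=1), (x=2, y=2), (x=3, y=3), (x=4, y=4), (x=5, y=5), (x=6, y=6), (x=5, y=7), (x=3, y=9)
  Distance 7: (x=1, y=0), (x=2, y=1), (x=4, y=3), (x=5, y=4), (x=6, y=5), (x=7, y=6), (x=6, y=7), (x=5, y=8), (x=4, y=9)
  Distance 8: (x=2, y=0), (x=3, y=1), (x=6, y=4), (x=7, y=5), (x=8, y=6), (x=7, y=7), (x=6, y=8), (x=5, y=9)
  Distance 9: (x=3, y=0), (x=6, y=3), (x=7, y=4), (x=8, y=5), (x=9, y=6), (x=8, y=7), (x=7, y=8)  <- goal reached here
One shortest path (9 moves): (x=0, y=6) -> (x=1, y=6) -> (x=2, y=6) -> (x=3, y=6) -> (x=4, y=6) -> (x=5, y=6) -> (x=6, y=6) -> (x=7, y=6) -> (x=8, y=6) -> (x=8, y=7)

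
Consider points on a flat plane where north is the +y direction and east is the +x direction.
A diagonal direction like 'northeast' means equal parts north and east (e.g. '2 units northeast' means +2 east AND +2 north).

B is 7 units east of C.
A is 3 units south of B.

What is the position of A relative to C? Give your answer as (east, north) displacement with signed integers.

Answer: A is at (east=7, north=-3) relative to C.

Derivation:
Place C at the origin (east=0, north=0).
  B is 7 units east of C: delta (east=+7, north=+0); B at (east=7, north=0).
  A is 3 units south of B: delta (east=+0, north=-3); A at (east=7, north=-3).
Therefore A relative to C: (east=7, north=-3).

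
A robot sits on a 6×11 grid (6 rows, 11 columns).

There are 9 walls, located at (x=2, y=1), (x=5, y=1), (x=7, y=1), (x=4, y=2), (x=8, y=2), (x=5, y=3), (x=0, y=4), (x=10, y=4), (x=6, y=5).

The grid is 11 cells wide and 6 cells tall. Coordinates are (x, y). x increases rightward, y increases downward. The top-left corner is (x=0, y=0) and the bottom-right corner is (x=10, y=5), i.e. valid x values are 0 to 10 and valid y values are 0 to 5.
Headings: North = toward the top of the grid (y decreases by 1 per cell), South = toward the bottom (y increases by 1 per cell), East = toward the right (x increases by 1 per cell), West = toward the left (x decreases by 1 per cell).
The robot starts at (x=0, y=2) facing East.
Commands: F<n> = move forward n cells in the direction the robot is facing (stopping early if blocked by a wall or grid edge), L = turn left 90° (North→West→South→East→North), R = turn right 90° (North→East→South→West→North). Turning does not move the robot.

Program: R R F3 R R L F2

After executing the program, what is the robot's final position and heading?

Answer: Final position: (x=0, y=0), facing North

Derivation:
Start: (x=0, y=2), facing East
  R: turn right, now facing South
  R: turn right, now facing West
  F3: move forward 0/3 (blocked), now at (x=0, y=2)
  R: turn right, now facing North
  R: turn right, now facing East
  L: turn left, now facing North
  F2: move forward 2, now at (x=0, y=0)
Final: (x=0, y=0), facing North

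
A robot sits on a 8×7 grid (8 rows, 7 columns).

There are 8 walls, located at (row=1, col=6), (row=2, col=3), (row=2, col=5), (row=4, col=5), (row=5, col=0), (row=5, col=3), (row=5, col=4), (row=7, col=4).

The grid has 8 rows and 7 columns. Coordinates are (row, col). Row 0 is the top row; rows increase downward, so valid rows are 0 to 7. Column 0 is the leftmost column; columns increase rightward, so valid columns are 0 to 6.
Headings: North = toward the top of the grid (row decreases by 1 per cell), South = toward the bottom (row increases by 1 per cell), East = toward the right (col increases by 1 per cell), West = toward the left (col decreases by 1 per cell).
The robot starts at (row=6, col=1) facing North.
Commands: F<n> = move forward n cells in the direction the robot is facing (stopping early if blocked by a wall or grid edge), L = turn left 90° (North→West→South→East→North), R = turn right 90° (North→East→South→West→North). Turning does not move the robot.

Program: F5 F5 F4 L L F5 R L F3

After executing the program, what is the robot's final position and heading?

Start: (row=6, col=1), facing North
  F5: move forward 5, now at (row=1, col=1)
  F5: move forward 1/5 (blocked), now at (row=0, col=1)
  F4: move forward 0/4 (blocked), now at (row=0, col=1)
  L: turn left, now facing West
  L: turn left, now facing South
  F5: move forward 5, now at (row=5, col=1)
  R: turn right, now facing West
  L: turn left, now facing South
  F3: move forward 2/3 (blocked), now at (row=7, col=1)
Final: (row=7, col=1), facing South

Answer: Final position: (row=7, col=1), facing South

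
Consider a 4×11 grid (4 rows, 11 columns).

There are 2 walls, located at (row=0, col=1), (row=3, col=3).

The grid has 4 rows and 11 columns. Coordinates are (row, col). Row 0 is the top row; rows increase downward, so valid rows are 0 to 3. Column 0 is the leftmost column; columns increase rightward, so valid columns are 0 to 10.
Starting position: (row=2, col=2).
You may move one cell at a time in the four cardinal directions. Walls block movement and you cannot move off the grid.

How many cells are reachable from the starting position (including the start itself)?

Answer: Reachable cells: 42

Derivation:
BFS flood-fill from (row=2, col=2):
  Distance 0: (row=2, col=2)
  Distance 1: (row=1, col=2), (row=2, col=1), (row=2, col=3), (row=3, col=2)
  Distance 2: (row=0, col=2), (row=1, col=1), (row=1, col=3), (row=2, col=0), (row=2, col=4), (row=3, col=1)
  Distance 3: (row=0, col=3), (row=1, col=0), (row=1, col=4), (row=2, col=5), (row=3, col=0), (row=3, col=4)
  Distance 4: (row=0, col=0), (row=0, col=4), (row=1, col=5), (row=2, col=6), (row=3, col=5)
  Distance 5: (row=0, col=5), (row=1, col=6), (row=2, col=7), (row=3, col=6)
  Distance 6: (row=0, col=6), (row=1, col=7), (row=2, col=8), (row=3, col=7)
  Distance 7: (row=0, col=7), (row=1, col=8), (row=2, col=9), (row=3, col=8)
  Distance 8: (row=0, col=8), (row=1, col=9), (row=2, col=10), (row=3, col=9)
  Distance 9: (row=0, col=9), (row=1, col=10), (row=3, col=10)
  Distance 10: (row=0, col=10)
Total reachable: 42 (grid has 42 open cells total)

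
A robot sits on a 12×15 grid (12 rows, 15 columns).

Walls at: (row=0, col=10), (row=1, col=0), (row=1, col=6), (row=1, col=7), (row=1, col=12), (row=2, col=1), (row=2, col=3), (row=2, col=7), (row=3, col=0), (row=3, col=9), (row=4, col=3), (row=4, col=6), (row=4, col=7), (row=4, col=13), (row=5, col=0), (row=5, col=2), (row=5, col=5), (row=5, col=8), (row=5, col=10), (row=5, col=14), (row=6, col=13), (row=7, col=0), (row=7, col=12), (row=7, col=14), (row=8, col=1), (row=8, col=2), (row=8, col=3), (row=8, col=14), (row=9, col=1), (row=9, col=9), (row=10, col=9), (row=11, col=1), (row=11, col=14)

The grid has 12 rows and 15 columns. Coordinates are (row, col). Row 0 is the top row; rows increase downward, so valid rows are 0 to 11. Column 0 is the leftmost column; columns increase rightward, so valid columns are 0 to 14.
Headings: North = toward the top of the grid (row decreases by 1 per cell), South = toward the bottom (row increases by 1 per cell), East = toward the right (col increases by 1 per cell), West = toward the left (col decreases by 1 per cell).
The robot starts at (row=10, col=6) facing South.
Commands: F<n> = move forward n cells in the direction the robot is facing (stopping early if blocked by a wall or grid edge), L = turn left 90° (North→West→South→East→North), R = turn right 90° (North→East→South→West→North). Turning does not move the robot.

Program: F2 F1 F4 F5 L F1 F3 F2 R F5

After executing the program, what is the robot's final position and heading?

Start: (row=10, col=6), facing South
  F2: move forward 1/2 (blocked), now at (row=11, col=6)
  F1: move forward 0/1 (blocked), now at (row=11, col=6)
  F4: move forward 0/4 (blocked), now at (row=11, col=6)
  F5: move forward 0/5 (blocked), now at (row=11, col=6)
  L: turn left, now facing East
  F1: move forward 1, now at (row=11, col=7)
  F3: move forward 3, now at (row=11, col=10)
  F2: move forward 2, now at (row=11, col=12)
  R: turn right, now facing South
  F5: move forward 0/5 (blocked), now at (row=11, col=12)
Final: (row=11, col=12), facing South

Answer: Final position: (row=11, col=12), facing South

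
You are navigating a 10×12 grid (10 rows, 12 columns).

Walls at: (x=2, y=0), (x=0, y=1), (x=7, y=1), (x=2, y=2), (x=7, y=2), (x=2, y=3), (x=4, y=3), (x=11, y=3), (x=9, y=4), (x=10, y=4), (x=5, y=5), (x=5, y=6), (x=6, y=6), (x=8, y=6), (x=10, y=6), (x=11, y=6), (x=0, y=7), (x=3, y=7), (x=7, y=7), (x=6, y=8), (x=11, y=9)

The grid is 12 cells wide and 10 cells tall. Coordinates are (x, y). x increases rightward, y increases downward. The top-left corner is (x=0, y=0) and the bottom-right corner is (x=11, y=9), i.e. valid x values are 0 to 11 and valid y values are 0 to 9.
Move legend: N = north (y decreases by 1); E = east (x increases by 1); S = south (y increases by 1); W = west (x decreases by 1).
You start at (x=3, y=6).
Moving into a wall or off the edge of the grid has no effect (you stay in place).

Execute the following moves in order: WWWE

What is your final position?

Answer: Final position: (x=1, y=6)

Derivation:
Start: (x=3, y=6)
  W (west): (x=3, y=6) -> (x=2, y=6)
  W (west): (x=2, y=6) -> (x=1, y=6)
  W (west): (x=1, y=6) -> (x=0, y=6)
  E (east): (x=0, y=6) -> (x=1, y=6)
Final: (x=1, y=6)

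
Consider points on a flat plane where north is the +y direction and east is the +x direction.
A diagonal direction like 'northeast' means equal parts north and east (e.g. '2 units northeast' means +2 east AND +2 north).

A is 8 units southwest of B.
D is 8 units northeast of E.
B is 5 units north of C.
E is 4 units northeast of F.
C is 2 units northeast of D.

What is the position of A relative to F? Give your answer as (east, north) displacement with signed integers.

Place F at the origin (east=0, north=0).
  E is 4 units northeast of F: delta (east=+4, north=+4); E at (east=4, north=4).
  D is 8 units northeast of E: delta (east=+8, north=+8); D at (east=12, north=12).
  C is 2 units northeast of D: delta (east=+2, north=+2); C at (east=14, north=14).
  B is 5 units north of C: delta (east=+0, north=+5); B at (east=14, north=19).
  A is 8 units southwest of B: delta (east=-8, north=-8); A at (east=6, north=11).
Therefore A relative to F: (east=6, north=11).

Answer: A is at (east=6, north=11) relative to F.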